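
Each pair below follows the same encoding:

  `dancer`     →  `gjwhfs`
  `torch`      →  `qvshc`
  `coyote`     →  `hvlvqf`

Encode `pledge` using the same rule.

d(3)→g(6) and a(0)→j(9) fit y≡25x+9 (mod 26); the inverse of 25 mod 26 is 25. Each letter's alphabet position (a=0..z=25) is mapped through 25·x+9 mod 26 — an affine cipher.
Applying it to pledge: p(15)→25·15+9≡20=u; l(11)→25·11+9≡24=y; e(4)→25·4+9≡5=f; d(3)→25·3+9≡6=g; g(6)→25·6+9≡3=d; e(4)→25·4+9≡5=f (all mod 26).

uyfgdf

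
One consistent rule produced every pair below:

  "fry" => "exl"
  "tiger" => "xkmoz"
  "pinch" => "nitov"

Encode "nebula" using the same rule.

grahkt

The output letters match the input read backwards, each shifted +6: fry reversed is yrf. The word is reversed, then every letter is shifted forward by 6.
Applying it to nebula: reverse → aluben; then shift: a+6=g, l+6=r, u+6=a, b+6=h, e+6=k, n+6=t.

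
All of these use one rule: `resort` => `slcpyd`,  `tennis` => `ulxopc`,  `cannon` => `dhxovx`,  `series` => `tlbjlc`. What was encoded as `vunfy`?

under

A repeating key of period 3 is used — shifts +1, +7, +10 over and over.
Undoing it on vunfy: v−1=u, u−7=n, n−10=d, f−1=e, y−7=r.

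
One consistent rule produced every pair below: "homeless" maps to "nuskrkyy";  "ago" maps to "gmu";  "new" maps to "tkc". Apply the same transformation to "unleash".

Compare letters: h→n is +6, o→u is +6, m→s is +6 — a constant shift. It's a constant shift of +6 (ROT6).
For unleash: u+6=a, n+6=t, l+6=r, e+6=k, a+6=g, s+6=y, h+6=n.

atrkgyn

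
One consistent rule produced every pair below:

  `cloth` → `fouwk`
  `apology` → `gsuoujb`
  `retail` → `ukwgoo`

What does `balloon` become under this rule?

egoouuq

The shift depends on letter class: consonant c→f is +3, but vowel o→u is +6. Vowels shift forward by 6 and consonants shift forward by 3.
On balloon: b(cons)+3=e, a(vowel)+6=g, l(cons)+3=o, l(cons)+3=o, o(vowel)+6=u, o(vowel)+6=u, n(cons)+3=q.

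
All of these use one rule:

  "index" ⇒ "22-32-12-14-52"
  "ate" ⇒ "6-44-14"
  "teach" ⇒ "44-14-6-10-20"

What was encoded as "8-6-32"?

ban

i(#9)→22 and n(#14)→32: differences scale by 2, so n = 2·pos + 4. Each letter becomes 2×(its alphabet position, a=1..z=26) + 4.
Reversing it on 8-6-32: 8→(8−4)÷2=2=b, 6→(6−4)÷2=1=a, 32→(32−4)÷2=14=n.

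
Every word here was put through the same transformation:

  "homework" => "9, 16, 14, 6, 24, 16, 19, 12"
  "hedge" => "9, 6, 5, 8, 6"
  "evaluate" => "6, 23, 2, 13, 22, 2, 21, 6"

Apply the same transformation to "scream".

h is letter #8 and maps to 9: an offset of 1. Letters become their 1-based position plus 1 (so a→2, b→3, …).
On scream: s=19→20, c=3→4, r=18→19, e=5→6, a=1→2, m=13→14.

20, 4, 19, 6, 2, 14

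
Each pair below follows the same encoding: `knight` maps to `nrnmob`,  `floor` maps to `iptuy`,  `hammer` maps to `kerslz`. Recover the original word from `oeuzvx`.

laptop

In knight: k→n is +3, n→r is +4, i→n is +5, g→m is +6 — the shift increases by 1 each position. Letter i (0-indexed) is shifted by i+3, so successive shifts are 3, 4, 5, ….
Decoding oeuzvx: o−3=l, e−4=a, u−5=p, z−6=t, v−7=o, x−8=p.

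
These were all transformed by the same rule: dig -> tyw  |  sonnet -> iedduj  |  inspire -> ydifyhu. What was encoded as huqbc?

realm

Each letter is shifted forward by 16 in the alphabet (a Caesar shift of +16).
Undoing it on huqbc: h−16=r, u−16=e, q−16=a, b−16=l, c−16=m.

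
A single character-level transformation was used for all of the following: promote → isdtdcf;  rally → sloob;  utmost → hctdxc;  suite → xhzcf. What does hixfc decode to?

upset

Treating letters as 0–25, the rule is x ↦ 5x + 11 (mod 26).
Decoding hixfc: h(7)→21·(7−11)≡20=u; i(8)→21·(8−11)≡15=p; x(23)→21·(23−11)≡18=s; f(5)→21·(5−11)≡4=e; c(2)→21·(2−11)≡19=t (all mod 26).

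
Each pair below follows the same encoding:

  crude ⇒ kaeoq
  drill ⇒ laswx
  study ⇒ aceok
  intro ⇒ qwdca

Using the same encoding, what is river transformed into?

In crude: c→k is +8, r→a is +9, u→e is +10, d→o is +11 — the shift increases by 1 each position. Letter i (0-indexed) is shifted by i+8, so successive shifts are 8, 9, 10, ….
For river: r+8=z, i+9=r, v+10=f, e+11=p, r+12=d.

zrfpd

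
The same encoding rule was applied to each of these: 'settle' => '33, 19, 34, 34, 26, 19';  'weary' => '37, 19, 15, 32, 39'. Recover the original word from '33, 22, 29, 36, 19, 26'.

shovel

s is letter #19 and maps to 33: an offset of 14. Each letter is replaced by its alphabet position (a=1..z=26) + 14.
Undoing it on 33, 22, 29, 36, 19, 26: 33→(33−14)÷1=19=s, 22→(22−14)÷1=8=h, 29→(29−14)÷1=15=o, 36→(36−14)÷1=22=v, 19→(19−14)÷1=5=e, 26→(26−14)÷1=12=l.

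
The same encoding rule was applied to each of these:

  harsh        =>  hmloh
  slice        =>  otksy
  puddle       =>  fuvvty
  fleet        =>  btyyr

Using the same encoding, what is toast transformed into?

h(7)→h(7) and a(0)→m(12) fit y≡3x+12 (mod 26); the inverse of 3 mod 26 is 9. Each letter's alphabet position (a=0..z=25) is mapped through 3·x+12 mod 26 — an affine cipher.
Applying it to toast: t(19)→3·19+12≡17=r; o(14)→3·14+12≡2=c; a(0)→3·0+12≡12=m; s(18)→3·18+12≡14=o; t(19)→3·19+12≡17=r (all mod 26).

rcmor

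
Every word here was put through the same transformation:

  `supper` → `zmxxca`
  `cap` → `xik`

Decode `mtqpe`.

The output letters match the input read backwards, each shifted +8: supper reversed is reppus. Read the word backwards and shift each letter +8.
Decoding mtqpe: shift back: m−8=e, t−8=l, q−8=i, p−8=h, e−8=w → elihw; then reverse → while.

while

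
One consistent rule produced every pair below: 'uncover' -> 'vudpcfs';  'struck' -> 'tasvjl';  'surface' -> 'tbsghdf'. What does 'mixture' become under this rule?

Shifts by position in uncover: pos 0: u→v (+1), pos 1: n→u (+7), pos 2: c→d (+1), pos 3: o→p (+1), pos 4: v→c (+7), pos 5: e→f (+1) — repeating every 3. It's a Vigenère-style cipher with numeric key [1,7,1]: position i shifts by key[i mod 3].
Applying it to mixture: m+1=n, i+7=p, x+1=y, t+1=u, u+7=b, r+1=s, e+1=f.

npyubsf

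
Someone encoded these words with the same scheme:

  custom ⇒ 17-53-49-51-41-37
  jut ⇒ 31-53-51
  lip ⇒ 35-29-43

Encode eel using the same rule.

21-21-35

The formula is n = 2×(alphabet index, a=1) + 11.
On eel: e=5→21, e=5→21, l=12→35.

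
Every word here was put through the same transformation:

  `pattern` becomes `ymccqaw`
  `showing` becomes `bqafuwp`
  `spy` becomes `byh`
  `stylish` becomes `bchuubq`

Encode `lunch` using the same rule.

The shift depends on letter class: consonant p→y is +9, but vowel a→m is +12. Vowels shift forward by 12 and consonants shift forward by 9.
On lunch: l(cons)+9=u, u(vowel)+12=g, n(cons)+9=w, c(cons)+9=l, h(cons)+9=q.

ugwlq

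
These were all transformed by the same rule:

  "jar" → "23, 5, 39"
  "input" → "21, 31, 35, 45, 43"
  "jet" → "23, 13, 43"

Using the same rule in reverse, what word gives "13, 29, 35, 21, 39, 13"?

empire

j(#10)→23 and a(#1)→5: differences scale by 2, so n = 2·pos + 3. The formula is n = 2×(alphabet index, a=1) + 3.
Undoing it on 13, 29, 35, 21, 39, 13: 13→(13−3)÷2=5=e, 29→(29−3)÷2=13=m, 35→(35−3)÷2=16=p, 21→(21−3)÷2=9=i, 39→(39−3)÷2=18=r, 13→(13−3)÷2=5=e.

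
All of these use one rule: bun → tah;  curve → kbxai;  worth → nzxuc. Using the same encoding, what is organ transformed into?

The output letters match the input read backwards, each shifted +6: bun reversed is nub. The word is reversed, then every letter is shifted forward by 6.
Applying it to organ: reverse → nagro; then shift: n+6=t, a+6=g, g+6=m, r+6=x, o+6=u.

tgmxu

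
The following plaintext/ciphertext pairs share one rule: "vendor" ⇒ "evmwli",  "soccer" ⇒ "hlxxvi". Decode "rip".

Each pair mirrors across the alphabet (v↔e, e↔v, n↔m): positions sum to 25. Each letter is replaced by its mirror in the alphabet: a↔z, b↔y, c↔x, and so on (the Atbash cipher).
Decoding rip: r↔i, i↔r, p↔k.

irk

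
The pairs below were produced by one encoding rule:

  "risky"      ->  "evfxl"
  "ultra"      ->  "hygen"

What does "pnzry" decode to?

camel

Compare letters: r→e is +13, i→v is +13, s→f is +13 — a constant shift. It's a constant shift of +13 (ROT13).
Undoing it on pnzry: p−13=c, n−13=a, z−13=m, r−13=e, y−13=l.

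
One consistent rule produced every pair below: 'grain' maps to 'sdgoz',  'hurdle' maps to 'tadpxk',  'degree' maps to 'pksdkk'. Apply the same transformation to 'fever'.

rkhkd

The shift depends on letter class: consonant g→s is +12, but vowel a→g is +6. Two shifts are in play — +6 for a/e/i/o/u, +12 for every other letter.
Applying it to fever: f(cons)+12=r, e(vowel)+6=k, v(cons)+12=h, e(vowel)+6=k, r(cons)+12=d.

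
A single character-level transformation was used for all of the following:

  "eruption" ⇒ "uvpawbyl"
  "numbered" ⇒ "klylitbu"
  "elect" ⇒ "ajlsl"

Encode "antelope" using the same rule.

lwvslauh

The output letters match the input read backwards, each shifted +7: eruption reversed is noitpure. Two steps: reverse the string, then apply a Caesar shift of +7.
On antelope: reverse → epoletna; then shift: e+7=l, p+7=w, o+7=v, l+7=s, e+7=l, t+7=a, n+7=u, a+7=h.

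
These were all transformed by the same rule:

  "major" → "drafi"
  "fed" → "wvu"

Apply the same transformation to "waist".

Compare letters: m→d is +17, a→r is +17, j→a is +17 — a constant shift. It's a constant shift of +17 (ROT17).
On waist: w+17=n, a+17=r, i+17=z, s+17=j, t+17=k.

nrzjk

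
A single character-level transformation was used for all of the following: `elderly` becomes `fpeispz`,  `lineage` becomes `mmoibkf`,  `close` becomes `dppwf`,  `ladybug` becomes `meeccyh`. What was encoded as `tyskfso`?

Shifts by position in elderly: pos 0: e→f (+1), pos 1: l→p (+4), pos 2: d→e (+1), pos 3: e→i (+4) — repeating every 2. It's a Vigenère-style cipher with numeric key [1,4]: position i shifts by key[i mod 2].
Undoing it on tyskfso: t−1=s, y−4=u, s−1=r, k−4=g, f−1=e, s−4=o, o−1=n.

surgeon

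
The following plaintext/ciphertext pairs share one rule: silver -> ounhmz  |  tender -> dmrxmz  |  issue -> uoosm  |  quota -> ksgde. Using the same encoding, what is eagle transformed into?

s(18)→o(14) and i(8)→u(20) fit y≡15x+4 (mod 26); the inverse of 15 mod 26 is 7. Each letter's alphabet position (a=0..z=25) is mapped through 15·x+4 mod 26 — an affine cipher.
On eagle: e(4)→15·4+4≡12=m; a(0)→15·0+4≡4=e; g(6)→15·6+4≡16=q; l(11)→15·11+4≡13=n; e(4)→15·4+4≡12=m (all mod 26).

meqnm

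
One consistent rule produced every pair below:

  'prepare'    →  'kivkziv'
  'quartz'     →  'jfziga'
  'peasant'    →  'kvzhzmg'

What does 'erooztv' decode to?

village

Each pair mirrors across the alphabet (p↔k, r↔i, e↔v): positions sum to 25. This is the alphabet-reversal cipher (Atbash): a becomes z, b becomes y, etc.
Undoing it on erooztv: e↔v, r↔i, o↔l, o↔l, z↔a, t↔g, v↔e.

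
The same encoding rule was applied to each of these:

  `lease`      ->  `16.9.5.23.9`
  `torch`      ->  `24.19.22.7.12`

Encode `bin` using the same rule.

Each letter is replaced by its alphabet position (a=1..z=26) + 4.
For bin: b=2→6, i=9→13, n=14→18.

6.13.18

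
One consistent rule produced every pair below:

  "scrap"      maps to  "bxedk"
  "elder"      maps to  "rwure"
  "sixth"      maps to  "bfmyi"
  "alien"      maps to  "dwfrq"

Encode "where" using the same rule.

pirer

s(18)→b(1) and c(2)→x(23) fit y≡23x+3 (mod 26); the inverse of 23 mod 26 is 17. Each letter's alphabet position (a=0..z=25) is mapped through 23·x+3 mod 26 — an affine cipher.
Applying it to where: w(22)→23·22+3≡15=p; h(7)→23·7+3≡8=i; e(4)→23·4+3≡17=r; r(17)→23·17+3≡4=e; e(4)→23·4+3≡17=r (all mod 26).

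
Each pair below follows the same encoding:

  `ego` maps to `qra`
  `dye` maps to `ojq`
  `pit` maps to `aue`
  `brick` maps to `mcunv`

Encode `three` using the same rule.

The shift depends on letter class: consonant g→r is +11, but vowel e→q is +12. Vowels shift forward by 12 and consonants shift forward by 11.
Applying it to three: t(cons)+11=e, h(cons)+11=s, r(cons)+11=c, e(vowel)+12=q, e(vowel)+12=q.

escqq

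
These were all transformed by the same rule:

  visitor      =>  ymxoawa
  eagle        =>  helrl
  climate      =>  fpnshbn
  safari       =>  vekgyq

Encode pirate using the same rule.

In visitor: v→y is +3, i→m is +4, s→x is +5, i→o is +6 — the shift increases by 1 each position. The shift increases by 1 at each position, starting from +3: 3, 4, 5, ….
On pirate: p+3=s, i+4=m, r+5=w, a+6=g, t+7=a, e+8=m.

smwgam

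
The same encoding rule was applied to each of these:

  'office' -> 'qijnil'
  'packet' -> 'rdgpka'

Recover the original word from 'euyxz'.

crust

Each letter shifts forward by (position + 2), i.e. 2, 3, 4, … — the shift grows by one for each successive letter.
Decoding euyxz: e−2=c, u−3=r, y−4=u, x−5=s, z−6=t.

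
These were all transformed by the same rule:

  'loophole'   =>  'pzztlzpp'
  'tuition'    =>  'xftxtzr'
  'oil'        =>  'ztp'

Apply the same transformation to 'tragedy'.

xvlkphc

The shift depends on letter class: consonant l→p is +4, but vowel o→z is +11. The rule splits by letter class: vowels +11, consonants +4.
For tragedy: t(cons)+4=x, r(cons)+4=v, a(vowel)+11=l, g(cons)+4=k, e(vowel)+11=p, d(cons)+4=h, y(cons)+4=c.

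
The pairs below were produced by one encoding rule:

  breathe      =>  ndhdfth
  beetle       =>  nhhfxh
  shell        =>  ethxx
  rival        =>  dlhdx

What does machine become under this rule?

The shift depends on letter class: consonant b→n is +12, but vowel e→h is +3. Two shifts are in play — +3 for a/e/i/o/u, +12 for every other letter.
For machine: m(cons)+12=y, a(vowel)+3=d, c(cons)+12=o, h(cons)+12=t, i(vowel)+3=l, n(cons)+12=z, e(vowel)+3=h.

ydotlzh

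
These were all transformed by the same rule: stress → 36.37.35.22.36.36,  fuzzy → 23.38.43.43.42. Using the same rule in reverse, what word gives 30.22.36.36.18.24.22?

s is letter #19 and maps to 36: an offset of 17. Each letter is replaced by its alphabet position (a=1..z=26) + 17.
Decoding 30.22.36.36.18.24.22: 30→(30−17)÷1=13=m, 22→(22−17)÷1=5=e, 36→(36−17)÷1=19=s, 36→(36−17)÷1=19=s, 18→(18−17)÷1=1=a, 24→(24−17)÷1=7=g, 22→(22−17)÷1=5=e.

message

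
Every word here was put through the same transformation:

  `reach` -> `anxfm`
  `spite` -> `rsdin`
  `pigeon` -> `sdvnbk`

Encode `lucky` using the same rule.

Each letter's alphabet position (a=0..z=25) is mapped through 17·x+23 mod 26 — an affine cipher.
On lucky: l(11)→17·11+23≡2=c; u(20)→17·20+23≡25=z; c(2)→17·2+23≡5=f; k(10)→17·10+23≡11=l; y(24)→17·24+23≡15=p (all mod 26).

czflp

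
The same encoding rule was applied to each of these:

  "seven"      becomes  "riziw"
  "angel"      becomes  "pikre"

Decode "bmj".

The output letters match the input read backwards, each shifted +4: seven reversed is neves. The word is reversed, then every letter is shifted forward by 4.
Reversing it on bmj: shift back: b−4=x, m−4=i, j−4=f → xif; then reverse → fix.

fix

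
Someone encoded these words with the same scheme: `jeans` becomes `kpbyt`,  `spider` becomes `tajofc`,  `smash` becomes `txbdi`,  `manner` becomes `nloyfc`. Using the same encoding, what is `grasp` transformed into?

It's a Vigenère-style cipher with numeric key [1,11]: position i shifts by key[i mod 2].
Applying it to grasp: g+1=h, r+11=c, a+1=b, s+11=d, p+1=q.

hcbdq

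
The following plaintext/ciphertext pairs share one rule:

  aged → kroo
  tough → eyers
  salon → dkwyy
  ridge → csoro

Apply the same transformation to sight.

The shift depends on letter class: consonant g→r is +11, but vowel a→k is +10. Two shifts are in play — +10 for a/e/i/o/u, +11 for every other letter.
For sight: s(cons)+11=d, i(vowel)+10=s, g(cons)+11=r, h(cons)+11=s, t(cons)+11=e.

dsrse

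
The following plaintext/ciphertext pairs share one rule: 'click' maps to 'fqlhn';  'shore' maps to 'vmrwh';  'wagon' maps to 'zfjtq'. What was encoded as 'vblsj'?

swing

Shifts by position in click: pos 0: c→f (+3), pos 1: l→q (+5), pos 2: i→l (+3), pos 3: c→h (+5) — repeating every 2. It's a Vigenère-style cipher with numeric key [3,5]: position i shifts by key[i mod 2].
Reversing it on vblsj: v−3=s, b−5=w, l−3=i, s−5=n, j−3=g.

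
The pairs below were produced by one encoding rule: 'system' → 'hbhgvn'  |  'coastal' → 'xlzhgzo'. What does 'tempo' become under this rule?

gvnkl

Each pair mirrors across the alphabet (s↔h, y↔b, s↔h): positions sum to 25. Letters are reflected about the middle of the alphabet (position → 25−position): Atbash.
On tempo: t↔g, e↔v, m↔n, p↔k, o↔l.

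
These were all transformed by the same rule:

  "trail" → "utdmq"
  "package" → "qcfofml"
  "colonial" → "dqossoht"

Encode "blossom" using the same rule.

In trail: t→u is +1, r→t is +2, a→d is +3, i→m is +4 — the shift increases by 1 each position. The shift increases by 1 at each position, starting from +1: 1, 2, 3, ….
On blossom: b+1=c, l+2=n, o+3=r, s+4=w, s+5=x, o+6=u, m+7=t.

cnrwxut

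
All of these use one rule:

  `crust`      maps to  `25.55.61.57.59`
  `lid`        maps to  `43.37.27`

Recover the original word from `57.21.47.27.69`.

c(#3)→25 and r(#18)→55: differences scale by 2, so n = 2·pos + 19. The formula is n = 2×(alphabet index, a=1) + 19.
Undoing it on 57.21.47.27.69: 57→(57−19)÷2=19=s, 21→(21−19)÷2=1=a, 47→(47−19)÷2=14=n, 27→(27−19)÷2=4=d, 69→(69−19)÷2=25=y.

sandy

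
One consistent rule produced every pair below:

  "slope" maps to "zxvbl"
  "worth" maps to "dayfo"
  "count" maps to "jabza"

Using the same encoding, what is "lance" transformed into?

A repeating key of period 2 is used — shifts +7, +12 over and over.
On lance: l+7=s, a+12=m, n+7=u, c+12=o, e+7=l.

smuol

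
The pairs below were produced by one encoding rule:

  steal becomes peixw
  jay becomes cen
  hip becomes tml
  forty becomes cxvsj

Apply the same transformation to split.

xmptw

The output letters match the input read backwards, each shifted +4: steal reversed is laets. The word is reversed, then every letter is shifted forward by 4.
Applying it to split: reverse → tilps; then shift: t+4=x, i+4=m, l+4=p, p+4=t, s+4=w.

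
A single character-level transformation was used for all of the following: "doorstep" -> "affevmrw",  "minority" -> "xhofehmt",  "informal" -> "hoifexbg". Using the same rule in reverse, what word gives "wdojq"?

punch

d(3)→a(0) and o(14)→f(5) fit y≡17x+1 (mod 26); the inverse of 17 mod 26 is 23. Treating letters as 0–25, the rule is x ↦ 17x + 1 (mod 26).
Undoing it on wdojq: w(22)→23·(22−1)≡15=p; d(3)→23·(3−1)≡20=u; o(14)→23·(14−1)≡13=n; j(9)→23·(9−1)≡2=c; q(16)→23·(16−1)≡7=h (all mod 26).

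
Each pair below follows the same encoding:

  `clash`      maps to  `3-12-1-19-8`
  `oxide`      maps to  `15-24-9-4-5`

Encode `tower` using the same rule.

20-15-23-5-18

c is letter #3 and maps to 3: an offset of 0. Letters become their 1-indexed alphabet positions: a=1 … z=26.
Applying it to tower: t=20→20, o=15→15, w=23→23, e=5→5, r=18→18.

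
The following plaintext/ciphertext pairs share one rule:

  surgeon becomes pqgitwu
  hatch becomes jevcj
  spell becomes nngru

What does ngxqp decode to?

novel

The output letters match the input read backwards, each shifted +2: surgeon reversed is noegrus. Read the word backwards and shift each letter +2.
Reversing it on ngxqp: shift back: n−2=l, g−2=e, x−2=v, q−2=o, p−2=n → levon; then reverse → novel.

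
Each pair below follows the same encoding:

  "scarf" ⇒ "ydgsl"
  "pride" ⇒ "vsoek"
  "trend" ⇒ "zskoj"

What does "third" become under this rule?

ziosj

A repeating key of period 2 is used — shifts +6, +1 over and over.
Applying it to third: t+6=z, h+1=i, i+6=o, r+1=s, d+6=j.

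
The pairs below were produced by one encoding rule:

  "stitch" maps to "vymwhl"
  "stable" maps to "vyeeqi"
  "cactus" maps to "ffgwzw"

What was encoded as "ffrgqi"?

candle

A repeating key of period 3 is used — shifts +3, +5, +4 over and over.
Decoding ffrgqi: f−3=c, f−5=a, r−4=n, g−3=d, q−5=l, i−4=e.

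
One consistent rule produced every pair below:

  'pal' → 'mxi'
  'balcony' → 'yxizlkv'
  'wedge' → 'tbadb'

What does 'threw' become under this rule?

Compare letters: p→m is +23, a→x is +23, l→i is +23 — a constant shift. It's a constant shift of +23 (ROT23).
Applying it to threw: t+23=q, h+23=e, r+23=o, e+23=b, w+23=t.

qeobt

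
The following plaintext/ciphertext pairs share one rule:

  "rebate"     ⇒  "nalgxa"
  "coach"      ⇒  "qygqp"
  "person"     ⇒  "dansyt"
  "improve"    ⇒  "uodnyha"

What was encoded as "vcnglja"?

r(17)→n(13) and e(4)→a(0) fit y≡5x+6 (mod 26); the inverse of 5 mod 26 is 21. Each letter's alphabet position (a=0..z=25) is mapped through 5·x+6 mod 26 — an affine cipher.
Decoding vcnglja: v(21)→21·(21−6)≡3=d; c(2)→21·(2−6)≡20=u; n(13)→21·(13−6)≡17=r; g(6)→21·(6−6)≡0=a; l(11)→21·(11−6)≡1=b; j(9)→21·(9−6)≡11=l; a(0)→21·(0−6)≡4=e (all mod 26).

durable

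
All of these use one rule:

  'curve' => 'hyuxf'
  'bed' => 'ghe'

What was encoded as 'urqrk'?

The output letters match the input read backwards, each shifted +3: curve reversed is evruc. The word is reversed, then every letter is shifted forward by 3.
Undoing it on urqrk: shift back: u−3=r, r−3=o, q−3=n, r−3=o, k−3=h → ronoh; then reverse → honor.

honor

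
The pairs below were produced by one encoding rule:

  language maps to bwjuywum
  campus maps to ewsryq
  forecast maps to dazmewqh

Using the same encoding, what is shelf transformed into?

Treating letters as 0–25, the rule is x ↦ 17x + 22 (mod 26).
Applying it to shelf: s(18)→17·18+22≡16=q; h(7)→17·7+22≡11=l; e(4)→17·4+22≡12=m; l(11)→17·11+22≡1=b; f(5)→17·5+22≡3=d (all mod 26).

qlmbd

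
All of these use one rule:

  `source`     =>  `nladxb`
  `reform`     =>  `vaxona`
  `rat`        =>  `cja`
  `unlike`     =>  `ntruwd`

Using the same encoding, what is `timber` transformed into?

ankvrc

The output letters match the input read backwards, each shifted +9: source reversed is ecruos. Read the word backwards and shift each letter +9.
For timber: reverse → rebmit; then shift: r+9=a, e+9=n, b+9=k, m+9=v, i+9=r, t+9=c.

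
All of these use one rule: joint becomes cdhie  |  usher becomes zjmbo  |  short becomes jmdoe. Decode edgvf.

today

Each letter's alphabet position (a=0..z=25) is mapped through 21·x+21 mod 26 — an affine cipher.
Undoing it on edgvf: e(4)→5·(4−21)≡19=t; d(3)→5·(3−21)≡14=o; g(6)→5·(6−21)≡3=d; v(21)→5·(21−21)≡0=a; f(5)→5·(5−21)≡24=y (all mod 26).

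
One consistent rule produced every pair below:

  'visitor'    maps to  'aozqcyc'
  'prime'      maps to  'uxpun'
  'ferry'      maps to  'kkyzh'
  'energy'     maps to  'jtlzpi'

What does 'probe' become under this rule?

Each letter shifts forward by (position + 5), i.e. 5, 6, 7, … — the shift grows by one for each successive letter.
Applying it to probe: p+5=u, r+6=x, o+7=v, b+8=j, e+9=n.

uxvjn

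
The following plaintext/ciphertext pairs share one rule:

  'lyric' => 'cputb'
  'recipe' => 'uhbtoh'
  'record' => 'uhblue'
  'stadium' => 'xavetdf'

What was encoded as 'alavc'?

total

This is an affine cipher: with a=0,…,z=25, each position x becomes (3x+21) mod 26.
Reversing it on alavc: a(0)→9·(0−21)≡19=t; l(11)→9·(11−21)≡14=o; a(0)→9·(0−21)≡19=t; v(21)→9·(21−21)≡0=a; c(2)→9·(2−21)≡11=l (all mod 26).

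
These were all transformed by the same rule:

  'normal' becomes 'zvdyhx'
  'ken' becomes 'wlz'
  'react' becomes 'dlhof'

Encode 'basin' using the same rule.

The shift depends on letter class: consonant n→z is +12, but vowel o→v is +7. Vowels shift forward by 7 and consonants shift forward by 12.
On basin: b(cons)+12=n, a(vowel)+7=h, s(cons)+12=e, i(vowel)+7=p, n(cons)+12=z.

nhepz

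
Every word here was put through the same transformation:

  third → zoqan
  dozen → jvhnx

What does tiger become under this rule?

Letter i (0-indexed) is shifted by i+6, so successive shifts are 6, 7, 8, ….
On tiger: t+6=z, i+7=p, g+8=o, e+9=n, r+10=b.

zponb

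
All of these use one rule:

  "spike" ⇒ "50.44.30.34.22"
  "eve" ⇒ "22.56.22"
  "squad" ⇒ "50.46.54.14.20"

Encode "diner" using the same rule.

Each letter becomes 2×(its alphabet position, a=1..z=26) + 12.
For diner: d=4→20, i=9→30, n=14→40, e=5→22, r=18→48.

20.30.40.22.48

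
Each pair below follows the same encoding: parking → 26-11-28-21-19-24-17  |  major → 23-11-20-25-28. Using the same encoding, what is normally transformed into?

p is letter #16 and maps to 26: an offset of 10. The number is (letter's place in the alphabet, a=1) + 10.
For normally: n=14→24, o=15→25, r=18→28, m=13→23, a=1→11, l=12→22, l=12→22, y=25→35.

24-25-28-23-11-22-22-35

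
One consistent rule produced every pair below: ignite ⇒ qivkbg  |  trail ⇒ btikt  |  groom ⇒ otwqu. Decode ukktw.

Shifts by position in ignite: pos 0: i→q (+8), pos 1: g→i (+2), pos 2: n→v (+8), pos 3: i→k (+2) — repeating every 2. The shifts repeat in a cycle of length 2: positions 0,1,… shift by +8, +2, then the pattern repeats.
Undoing it on ukktw: u−8=m, k−2=i, k−8=c, t−2=r, w−8=o.

micro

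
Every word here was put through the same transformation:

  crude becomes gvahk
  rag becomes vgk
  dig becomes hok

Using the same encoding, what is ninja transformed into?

The shift depends on letter class: consonant c→g is +4, but vowel u→a is +6. Vowels shift forward by 6 and consonants shift forward by 4.
Applying it to ninja: n(cons)+4=r, i(vowel)+6=o, n(cons)+4=r, j(cons)+4=n, a(vowel)+6=g.

rorng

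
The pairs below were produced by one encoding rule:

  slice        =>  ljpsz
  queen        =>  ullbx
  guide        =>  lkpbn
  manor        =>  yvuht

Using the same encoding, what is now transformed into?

The output letters match the input read backwards, each shifted +7: slice reversed is ecils. Two steps: reverse the string, then apply a Caesar shift of +7.
Applying it to now: reverse → won; then shift: w+7=d, o+7=v, n+7=u.

dvu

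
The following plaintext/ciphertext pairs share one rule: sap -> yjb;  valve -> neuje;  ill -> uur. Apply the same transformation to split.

The output letters match the input read backwards, each shifted +9: sap reversed is pas. Two steps: reverse the string, then apply a Caesar shift of +9.
On split: reverse → tilps; then shift: t+9=c, i+9=r, l+9=u, p+9=y, s+9=b.

cruyb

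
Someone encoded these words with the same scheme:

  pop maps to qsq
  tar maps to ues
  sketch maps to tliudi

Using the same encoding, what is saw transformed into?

The shift depends on letter class: consonant p→q is +1, but vowel o→s is +4. Vowels shift forward by 4 and consonants shift forward by 1.
For saw: s(cons)+1=t, a(vowel)+4=e, w(cons)+1=x.

tex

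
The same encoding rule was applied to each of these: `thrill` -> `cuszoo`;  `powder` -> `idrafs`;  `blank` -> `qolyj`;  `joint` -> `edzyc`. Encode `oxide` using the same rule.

dwzaf

t(19)→c(2) and h(7)→u(20) fit y≡5x+11 (mod 26); the inverse of 5 mod 26 is 21. Each letter's alphabet position (a=0..z=25) is mapped through 5·x+11 mod 26 — an affine cipher.
For oxide: o(14)→5·14+11≡3=d; x(23)→5·23+11≡22=w; i(8)→5·8+11≡25=z; d(3)→5·3+11≡0=a; e(4)→5·4+11≡5=f (all mod 26).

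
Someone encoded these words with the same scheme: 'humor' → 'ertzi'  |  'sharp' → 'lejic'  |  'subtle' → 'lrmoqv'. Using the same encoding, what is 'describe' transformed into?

svlpihmv

h(7)→e(4) and u(20)→r(17) fit y≡3x+9 (mod 26); the inverse of 3 mod 26 is 9. Treating letters as 0–25, the rule is x ↦ 3x + 9 (mod 26).
For describe: d(3)→3·3+9≡18=s; e(4)→3·4+9≡21=v; s(18)→3·18+9≡11=l; c(2)→3·2+9≡15=p; r(17)→3·17+9≡8=i; i(8)→3·8+9≡7=h; b(1)→3·1+9≡12=m; e(4)→3·4+9≡21=v (all mod 26).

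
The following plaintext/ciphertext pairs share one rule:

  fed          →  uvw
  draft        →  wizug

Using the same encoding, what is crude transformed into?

Each pair mirrors across the alphabet (f↔u, e↔v, d↔w): positions sum to 25. Letters are reflected about the middle of the alphabet (position → 25−position): Atbash.
On crude: c↔x, r↔i, u↔f, d↔w, e↔v.

xifwv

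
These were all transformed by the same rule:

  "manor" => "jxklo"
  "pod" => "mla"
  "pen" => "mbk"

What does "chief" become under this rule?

Compare letters: m→j is +23, a→x is +23, n→k is +23 — a constant shift. Each letter is shifted forward by 23 in the alphabet (a Caesar shift of +23).
For chief: c+23=z, h+23=e, i+23=f, e+23=b, f+23=c.

zefbc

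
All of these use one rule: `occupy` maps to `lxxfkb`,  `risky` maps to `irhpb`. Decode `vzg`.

This is the alphabet-reversal cipher (Atbash): a becomes z, b becomes y, etc.
Decoding vzg: v↔e, z↔a, g↔t.

eat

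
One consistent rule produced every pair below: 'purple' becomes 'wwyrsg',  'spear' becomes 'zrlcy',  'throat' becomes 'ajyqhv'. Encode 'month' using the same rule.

Shifts by position in purple: pos 0: p→w (+7), pos 1: u→w (+2), pos 2: r→y (+7), pos 3: p→r (+2) — repeating every 2. A repeating key of period 2 is used — shifts +7, +2 over and over.
Applying it to month: m+7=t, o+2=q, n+7=u, t+2=v, h+7=o.

tquvo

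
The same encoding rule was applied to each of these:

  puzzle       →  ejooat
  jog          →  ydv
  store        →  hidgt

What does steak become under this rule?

hitpz

Compare letters: p→e is +15, u→j is +15, z→o is +15 — a constant shift. Each letter is shifted forward by 15 in the alphabet (a Caesar shift of +15).
For steak: s+15=h, t+15=i, e+15=t, a+15=p, k+15=z.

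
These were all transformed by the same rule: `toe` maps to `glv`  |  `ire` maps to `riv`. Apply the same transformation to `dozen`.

wlavm

Each pair mirrors across the alphabet (t↔g, o↔l, e↔v): positions sum to 25. Each letter is replaced by its mirror in the alphabet: a↔z, b↔y, c↔x, and so on (the Atbash cipher).
On dozen: d↔w, o↔l, z↔a, e↔v, n↔m.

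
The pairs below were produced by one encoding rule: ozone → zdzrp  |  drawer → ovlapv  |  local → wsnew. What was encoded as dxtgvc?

sticky

A repeating key of period 2 is used — shifts +11, +4 over and over.
Undoing it on dxtgvc: d−11=s, x−4=t, t−11=i, g−4=c, v−11=k, c−4=y.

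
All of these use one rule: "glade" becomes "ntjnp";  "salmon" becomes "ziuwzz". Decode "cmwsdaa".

In glade: g→n is +7, l→t is +8, a→j is +9, d→n is +10 — the shift increases by 1 each position. The shift increases by 1 at each position, starting from +7: 7, 8, 9, ….
Reversing it on cmwsdaa: c−7=v, m−8=e, w−9=n, s−10=i, d−11=s, a−12=o, a−13=n.

venison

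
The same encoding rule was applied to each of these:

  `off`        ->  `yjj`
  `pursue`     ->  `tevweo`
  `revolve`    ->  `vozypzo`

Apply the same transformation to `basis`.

The shift depends on letter class: consonant f→j is +4, but vowel o→y is +10. Vowels shift forward by 10 and consonants shift forward by 4.
For basis: b(cons)+4=f, a(vowel)+10=k, s(cons)+4=w, i(vowel)+10=s, s(cons)+4=w.

fkwsw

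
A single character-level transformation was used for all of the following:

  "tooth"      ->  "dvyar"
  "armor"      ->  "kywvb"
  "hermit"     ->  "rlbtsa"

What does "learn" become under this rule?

Shifts by position in tooth: pos 0: t→d (+10), pos 1: o→v (+7), pos 2: o→y (+10), pos 3: t→a (+7) — repeating every 2. The shifts repeat in a cycle of length 2: positions 0,1,… shift by +10, +7, then the pattern repeats.
Applying it to learn: l+10=v, e+7=l, a+10=k, r+7=y, n+10=x.

vlkyx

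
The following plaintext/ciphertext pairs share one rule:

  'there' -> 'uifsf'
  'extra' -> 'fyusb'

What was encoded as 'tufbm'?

steal

Compare letters: t→u is +1, h→i is +1, e→f is +1 — a constant shift. It's a constant shift of +1 (ROT1).
Reversing it on tufbm: t−1=s, u−1=t, f−1=e, b−1=a, m−1=l.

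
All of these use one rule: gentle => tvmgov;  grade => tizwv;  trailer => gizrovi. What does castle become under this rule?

xzhgov

Each pair mirrors across the alphabet (g↔t, e↔v, n↔m): positions sum to 25. Each letter is replaced by its mirror in the alphabet: a↔z, b↔y, c↔x, and so on (the Atbash cipher).
On castle: c↔x, a↔z, s↔h, t↔g, l↔o, e↔v.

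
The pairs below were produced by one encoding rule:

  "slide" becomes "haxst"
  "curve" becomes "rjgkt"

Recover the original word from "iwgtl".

Every letter moves 15 places later in the alphabet, wrapping around z→a.
Reversing it on iwgtl: i−15=t, w−15=h, g−15=r, t−15=e, l−15=w.

threw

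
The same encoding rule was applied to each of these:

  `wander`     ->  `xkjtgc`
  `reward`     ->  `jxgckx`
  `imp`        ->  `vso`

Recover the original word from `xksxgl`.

The output letters match the input read backwards, each shifted +6: wander reversed is rednaw. Two steps: reverse the string, then apply a Caesar shift of +6.
Reversing it on xksxgl: shift back: x−6=r, k−6=e, s−6=m, x−6=r, g−6=a, l−6=f → remraf; then reverse → farmer.

farmer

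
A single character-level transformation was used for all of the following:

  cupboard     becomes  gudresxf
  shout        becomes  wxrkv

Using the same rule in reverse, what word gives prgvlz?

wisdom

The output letters match the input read backwards, each shifted +3: cupboard reversed is draobpuc. Read the word backwards and shift each letter +3.
Undoing it on prgvlz: shift back: p−3=m, r−3=o, g−3=d, v−3=s, l−3=i, z−3=w → modsiw; then reverse → wisdom.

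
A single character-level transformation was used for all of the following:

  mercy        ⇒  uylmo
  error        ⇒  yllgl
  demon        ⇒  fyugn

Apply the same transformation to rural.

m(12)→u(20) and e(4)→y(24) fit y≡19x+0 (mod 26); the inverse of 19 mod 26 is 11. This is an affine cipher: with a=0,…,z=25, each position x becomes (19x+0) mod 26.
For rural: r(17)→19·17+0≡11=l; u(20)→19·20+0≡16=q; r(17)→19·17+0≡11=l; a(0)→19·0+0≡0=a; l(11)→19·11+0≡1=b (all mod 26).

lqlab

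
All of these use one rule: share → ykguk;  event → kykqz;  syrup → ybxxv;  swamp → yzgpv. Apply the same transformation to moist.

Shifts by position in share: pos 0: s→y (+6), pos 1: h→k (+3), pos 2: a→g (+6), pos 3: r→u (+3) — repeating every 2. The shifts repeat in a cycle of length 2: positions 0,1,… shift by +6, +3, then the pattern repeats.
For moist: m+6=s, o+3=r, i+6=o, s+3=v, t+6=z.

srovz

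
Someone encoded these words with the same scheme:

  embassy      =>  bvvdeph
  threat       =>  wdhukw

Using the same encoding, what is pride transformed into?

hglus

Read the word backwards and shift each letter +3.
For pride: reverse → edirp; then shift: e+3=h, d+3=g, i+3=l, r+3=u, p+3=s.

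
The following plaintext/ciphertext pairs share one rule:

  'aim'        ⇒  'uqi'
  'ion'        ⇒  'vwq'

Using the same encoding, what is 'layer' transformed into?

zmgit

The output letters match the input read backwards, each shifted +8: aim reversed is mia. Read the word backwards and shift each letter +8.
For layer: reverse → reyal; then shift: r+8=z, e+8=m, y+8=g, a+8=i, l+8=t.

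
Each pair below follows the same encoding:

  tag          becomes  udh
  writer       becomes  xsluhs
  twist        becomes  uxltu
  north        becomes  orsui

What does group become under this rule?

hsrxq

The shift depends on letter class: consonant t→u is +1, but vowel a→d is +3. The rule splits by letter class: vowels +3, consonants +1.
Applying it to group: g(cons)+1=h, r(cons)+1=s, o(vowel)+3=r, u(vowel)+3=x, p(cons)+1=q.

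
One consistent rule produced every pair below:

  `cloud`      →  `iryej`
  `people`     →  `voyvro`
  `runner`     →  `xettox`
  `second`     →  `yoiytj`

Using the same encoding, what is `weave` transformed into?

cokbo

The shift depends on letter class: consonant c→i is +6, but vowel o→y is +10. Two shifts are in play — +10 for a/e/i/o/u, +6 for every other letter.
Applying it to weave: w(cons)+6=c, e(vowel)+10=o, a(vowel)+10=k, v(cons)+6=b, e(vowel)+10=o.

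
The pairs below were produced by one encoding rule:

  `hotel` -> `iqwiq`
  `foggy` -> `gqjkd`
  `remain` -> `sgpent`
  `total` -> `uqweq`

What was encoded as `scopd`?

In hotel: h→i is +1, o→q is +2, t→w is +3, e→i is +4 — the shift increases by 1 each position. The shift increases by 1 at each position, starting from +1: 1, 2, 3, ….
Reversing it on scopd: s−1=r, c−2=a, o−3=l, p−4=l, d−5=y.

rally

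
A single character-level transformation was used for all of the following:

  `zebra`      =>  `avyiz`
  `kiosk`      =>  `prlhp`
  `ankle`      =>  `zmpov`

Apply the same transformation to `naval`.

mzezo

Each pair mirrors across the alphabet (z↔a, e↔v, b↔y): positions sum to 25. Each letter is replaced by its mirror in the alphabet: a↔z, b↔y, c↔x, and so on (the Atbash cipher).
On naval: n↔m, a↔z, v↔e, a↔z, l↔o.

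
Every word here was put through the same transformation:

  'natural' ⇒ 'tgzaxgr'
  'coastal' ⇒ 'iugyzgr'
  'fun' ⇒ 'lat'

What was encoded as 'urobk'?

Compare letters: n→t is +6, a→g is +6, t→z is +6 — a constant shift. Every letter moves 6 places later in the alphabet, wrapping around z→a.
Reversing it on urobk: u−6=o, r−6=l, o−6=i, b−6=v, k−6=e.

olive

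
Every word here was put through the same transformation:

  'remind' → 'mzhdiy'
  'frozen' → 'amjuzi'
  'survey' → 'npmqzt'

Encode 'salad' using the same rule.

Compare letters: r→m is +21, e→z is +21, m→h is +21 — a constant shift. It's a constant shift of +21 (ROT21).
Applying it to salad: s+21=n, a+21=v, l+21=g, a+21=v, d+21=y.

nvgvy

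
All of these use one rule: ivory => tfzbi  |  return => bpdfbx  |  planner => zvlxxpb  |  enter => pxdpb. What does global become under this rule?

The shift depends on letter class: consonant v→f is +10, but vowel i→t is +11. The rule splits by letter class: vowels +11, consonants +10.
Applying it to global: g(cons)+10=q, l(cons)+10=v, o(vowel)+11=z, b(cons)+10=l, a(vowel)+11=l, l(cons)+10=v.

qvzllv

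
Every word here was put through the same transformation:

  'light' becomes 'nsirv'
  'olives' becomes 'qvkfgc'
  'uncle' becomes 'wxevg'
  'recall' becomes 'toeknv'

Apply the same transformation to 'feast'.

Shifts by position in light: pos 0: l→n (+2), pos 1: i→s (+10), pos 2: g→i (+2), pos 3: h→r (+10) — repeating every 2. It's a Vigenère-style cipher with numeric key [2,10]: position i shifts by key[i mod 2].
Applying it to feast: f+2=h, e+10=o, a+2=c, s+10=c, t+2=v.

hoccv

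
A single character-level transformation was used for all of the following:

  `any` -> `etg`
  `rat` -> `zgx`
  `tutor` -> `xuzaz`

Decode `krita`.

uncle

The output letters match the input read backwards, each shifted +6: any reversed is yna. Two steps: reverse the string, then apply a Caesar shift of +6.
Reversing it on krita: shift back: k−6=e, r−6=l, i−6=c, t−6=n, a−6=u → elcnu; then reverse → uncle.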